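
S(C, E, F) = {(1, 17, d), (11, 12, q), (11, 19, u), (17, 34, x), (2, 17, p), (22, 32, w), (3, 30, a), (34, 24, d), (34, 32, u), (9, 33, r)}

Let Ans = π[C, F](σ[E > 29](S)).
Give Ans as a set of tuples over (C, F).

{(17, x), (22, w), (3, a), (34, u), (9, r)}

Apply σ_{E > 29}; surviving tuples: {(17, 34, x), (22, 32, w), (3, 30, a), (34, 32, u), (9, 33, r)}
π_{C, F} gives {(17, x), (22, w), (3, a), (34, u), (9, r)}.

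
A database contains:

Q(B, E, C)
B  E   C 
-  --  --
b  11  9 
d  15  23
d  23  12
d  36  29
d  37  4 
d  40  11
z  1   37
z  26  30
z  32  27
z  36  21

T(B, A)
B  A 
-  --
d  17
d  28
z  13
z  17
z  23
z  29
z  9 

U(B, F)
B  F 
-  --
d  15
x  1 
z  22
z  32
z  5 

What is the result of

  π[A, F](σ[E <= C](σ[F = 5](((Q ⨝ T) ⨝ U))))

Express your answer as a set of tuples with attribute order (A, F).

Q ⋈ T (natural join on B): {(d, 15, 23, 17), (d, 15, 23, 28), (d, 23, 12, 17), (d, 23, 12, 28), (d, 36, 29, 17), (d, 36, 29, 28), (d, 37, 4, 17), (d, 37, 4, 28), (d, 40, 11, 17), (d, 40, 11, 28), (z, 1, 37, 13), (z, 1, 37, 17), (z, 1, 37, 23), (z, 1, 37, 29), (z, 1, 37, 9), (z, 26, 30, 13), (z, 26, 30, 17), (z, 26, 30, 23), (z, 26, 30, 29), (z, 26, 30, 9), (z, 32, 27, 13), (z, 32, 27, 17), (z, 32, 27, 23), (z, 32, 27, 29), (z, 32, 27, 9), (z, 36, 21, 13), (z, 36, 21, 17), (z, 36, 21, 23), (z, 36, 21, 29), (z, 36, 21, 9)}
(Q ⨝ T) ⋈ U (natural join on B): {(d, 15, 23, 17, 15), (d, 15, 23, 28, 15), (d, 23, 12, 17, 15), (d, 23, 12, 28, 15), (d, 36, 29, 17, 15), (d, 36, 29, 28, 15), (d, 37, 4, 17, 15), (d, 37, 4, 28, 15), (d, 40, 11, 17, 15), (d, 40, 11, 28, 15), (z, 1, 37, 13, 22), (z, 1, 37, 13, 32), (z, 1, 37, 13, 5), (z, 1, 37, 17, 22), (z, 1, 37, 17, 32), (z, 1, 37, 17, 5), (z, 1, 37, 23, 22), (z, 1, 37, 23, 32), (z, 1, 37, 23, 5), (z, 1, 37, 29, 22), (z, 1, 37, 29, 32), (z, 1, 37, 29, 5), (z, 1, 37, 9, 22), (z, 1, 37, 9, 32), (z, 1, 37, 9, 5), (z, 26, 30, 13, 22), (z, 26, 30, 13, 32), (z, 26, 30, 13, 5), (z, 26, 30, 17, 22), (z, 26, 30, 17, 32), (z, 26, 30, 17, 5), (z, 26, 30, 23, 22), (z, 26, 30, 23, 32), (z, 26, 30, 23, 5), (z, 26, 30, 29, 22), (z, 26, 30, 29, 32), (z, 26, 30, 29, 5), (z, 26, 30, 9, 22), (z, 26, 30, 9, 32), (z, 26, 30, 9, 5), (z, 32, 27, 13, 22), (z, 32, 27, 13, 32), (z, 32, 27, 13, 5), (z, 32, 27, 17, 22), (z, 32, 27, 17, 32), (z, 32, 27, 17, 5), (z, 32, 27, 23, 22), (z, 32, 27, 23, 32), (z, 32, 27, 23, 5), (z, 32, 27, 29, 22), (z, 32, 27, 29, 32), (z, 32, 27, 29, 5), (z, 32, 27, 9, 22), (z, 32, 27, 9, 32), (z, 32, 27, 9, 5), (z, 36, 21, 13, 22), (z, 36, 21, 13, 32), (z, 36, 21, 13, 5), (z, 36, 21, 17, 22), (z, 36, 21, 17, 32), (z, 36, 21, 17, 5), (z, 36, 21, 23, 22), (z, 36, 21, 23, 32), (z, 36, 21, 23, 5), (z, 36, 21, 29, 22), (z, 36, 21, 29, 32), (z, 36, 21, 29, 5), (z, 36, 21, 9, 22), (z, 36, 21, 9, 32), (z, 36, 21, 9, 5)}
Selection F = 5: {(z, 1, 37, 13, 5), (z, 1, 37, 17, 5), (z, 1, 37, 23, 5), (z, 1, 37, 29, 5), (z, 1, 37, 9, 5), (z, 26, 30, 13, 5), (z, 26, 30, 17, 5), (z, 26, 30, 23, 5), (z, 26, 30, 29, 5), (z, 26, 30, 9, 5), (z, 32, 27, 13, 5), (z, 32, 27, 17, 5), (z, 32, 27, 23, 5), (z, 32, 27, 29, 5), (z, 32, 27, 9, 5), (z, 36, 21, 13, 5), (z, 36, 21, 17, 5), (z, 36, 21, 23, 5), (z, 36, 21, 29, 5), (z, 36, 21, 9, 5)}
Selection E <= C: {(z, 1, 37, 13, 5), (z, 1, 37, 17, 5), (z, 1, 37, 23, 5), (z, 1, 37, 29, 5), (z, 1, 37, 9, 5), (z, 26, 30, 13, 5), (z, 26, 30, 17, 5), (z, 26, 30, 23, 5), (z, 26, 30, 29, 5), (z, 26, 30, 9, 5)}
π[A, F]: project onto (A, F) (5 duplicate(s) eliminated) → {(13, 5), (17, 5), (23, 5), (29, 5), (9, 5)}

{(13, 5), (17, 5), (23, 5), (29, 5), (9, 5)}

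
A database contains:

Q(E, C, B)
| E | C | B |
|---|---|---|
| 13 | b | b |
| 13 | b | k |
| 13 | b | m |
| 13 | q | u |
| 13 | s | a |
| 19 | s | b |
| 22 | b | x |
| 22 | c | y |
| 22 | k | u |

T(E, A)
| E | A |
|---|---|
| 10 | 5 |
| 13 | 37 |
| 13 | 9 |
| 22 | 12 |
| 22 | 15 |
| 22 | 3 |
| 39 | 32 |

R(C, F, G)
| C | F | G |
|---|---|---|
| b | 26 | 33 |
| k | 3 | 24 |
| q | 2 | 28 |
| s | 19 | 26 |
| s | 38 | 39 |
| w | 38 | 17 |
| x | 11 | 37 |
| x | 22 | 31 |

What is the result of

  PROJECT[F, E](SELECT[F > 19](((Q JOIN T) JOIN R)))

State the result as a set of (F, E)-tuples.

Joining Q and T on E yields {(13, b, b, 37), (13, b, b, 9), (13, b, k, 37), (13, b, k, 9), (13, b, m, 37), (13, b, m, 9), (13, q, u, 37), (13, q, u, 9), (13, s, a, 37), (13, s, a, 9), (22, b, x, 12), (22, b, x, 15), (22, b, x, 3), (22, c, y, 12), (22, c, y, 15), (22, c, y, 3), (22, k, u, 12), (22, k, u, 15), (22, k, u, 3)}.
Joining (Q JOIN T) and R on C yields {(13, b, b, 37, 26, 33), (13, b, b, 9, 26, 33), (13, b, k, 37, 26, 33), (13, b, k, 9, 26, 33), (13, b, m, 37, 26, 33), (13, b, m, 9, 26, 33), (13, q, u, 37, 2, 28), (13, q, u, 9, 2, 28), (13, s, a, 37, 19, 26), (13, s, a, 37, 38, 39), (13, s, a, 9, 19, 26), (13, s, a, 9, 38, 39), (22, b, x, 12, 26, 33), (22, b, x, 15, 26, 33), (22, b, x, 3, 26, 33), (22, k, u, 12, 3, 24), (22, k, u, 15, 3, 24), (22, k, u, 3, 3, 24)}.
σ[F > 19]: keep tuples satisfying F > 19 → {(13, b, b, 37, 26, 33), (13, b, b, 9, 26, 33), (13, b, k, 37, 26, 33), (13, b, k, 9, 26, 33), (13, b, m, 37, 26, 33), (13, b, m, 9, 26, 33), (13, s, a, 37, 38, 39), (13, s, a, 9, 38, 39), (22, b, x, 12, 26, 33), (22, b, x, 15, 26, 33), (22, b, x, 3, 26, 33)}
Projecting to F, E (8 duplicate(s) eliminated): {(26, 13), (26, 22), (38, 13)}

{(26, 13), (26, 22), (38, 13)}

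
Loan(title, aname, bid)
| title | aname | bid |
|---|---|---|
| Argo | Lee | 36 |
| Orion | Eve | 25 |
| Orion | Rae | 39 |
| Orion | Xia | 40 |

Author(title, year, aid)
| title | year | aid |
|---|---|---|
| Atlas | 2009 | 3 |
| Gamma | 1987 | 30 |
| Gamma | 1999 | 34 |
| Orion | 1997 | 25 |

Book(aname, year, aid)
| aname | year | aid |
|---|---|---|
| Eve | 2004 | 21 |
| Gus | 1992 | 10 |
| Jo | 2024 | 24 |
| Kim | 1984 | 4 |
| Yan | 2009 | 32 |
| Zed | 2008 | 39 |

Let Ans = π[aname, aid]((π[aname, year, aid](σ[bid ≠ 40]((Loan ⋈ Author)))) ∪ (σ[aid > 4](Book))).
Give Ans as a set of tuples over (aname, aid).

{(Eve, 21), (Eve, 25), (Gus, 10), (Jo, 24), (Rae, 25), (Yan, 32), (Zed, 39)}

Loan ⋈ Author (natural join on title): {(Orion, Eve, 25, 1997, 25), (Orion, Rae, 39, 1997, 25), (Orion, Xia, 40, 1997, 25)}
σ[bid ≠ 40]: keep tuples satisfying bid ≠ 40 → {(Orion, Eve, 25, 1997, 25), (Orion, Rae, 39, 1997, 25)}
Keep only column(s) aname, year, aid: {(Eve, 1997, 25), (Rae, 1997, 25)}
σ[aid > 4]: keep tuples satisfying aid > 4 → {(Eve, 2004, 21), (Gus, 1992, 10), (Jo, 2024, 24), (Yan, 2009, 32), (Zed, 2008, 39)}
Union: {(Eve, 1997, 25), (Rae, 1997, 25)} with {(Eve, 2004, 21), (Gus, 1992, 10), (Jo, 2024, 24), (Yan, 2009, 32), (Zed, 2008, 39)} → {(Eve, 1997, 25), (Eve, 2004, 21), (Gus, 1992, 10), (Jo, 2024, 24), (Rae, 1997, 25), (Yan, 2009, 32), (Zed, 2008, 39)}
Keep only column(s) aname, aid: {(Eve, 21), (Eve, 25), (Gus, 10), (Jo, 24), (Rae, 25), (Yan, 32), (Zed, 39)}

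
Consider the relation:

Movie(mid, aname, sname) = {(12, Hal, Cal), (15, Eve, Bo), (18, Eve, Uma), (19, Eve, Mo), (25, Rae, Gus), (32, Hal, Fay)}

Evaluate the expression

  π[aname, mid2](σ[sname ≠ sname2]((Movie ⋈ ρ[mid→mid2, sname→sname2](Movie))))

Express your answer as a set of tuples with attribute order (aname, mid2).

ρ[mid→mid2, sname→sname2]: schema becomes (mid2, aname, sname2); tuples unchanged.
Joining Movie and ρ[mid→mid2, sname→sname2](Movie) on aname yields {(12, Hal, Cal, 12, Cal), (12, Hal, Cal, 32, Fay), (15, Eve, Bo, 15, Bo), (15, Eve, Bo, 18, Uma), (15, Eve, Bo, 19, Mo), (18, Eve, Uma, 15, Bo), (18, Eve, Uma, 18, Uma), (18, Eve, Uma, 19, Mo), (19, Eve, Mo, 15, Bo), (19, Eve, Mo, 18, Uma), (19, Eve, Mo, 19, Mo), (25, Rae, Gus, 25, Gus), (32, Hal, Fay, 12, Cal), (32, Hal, Fay, 32, Fay)}.
Apply σ_{sname ≠ sname2}; surviving tuples: {(12, Hal, Cal, 32, Fay), (15, Eve, Bo, 18, Uma), (15, Eve, Bo, 19, Mo), (18, Eve, Uma, 15, Bo), (18, Eve, Uma, 19, Mo), (19, Eve, Mo, 15, Bo), (19, Eve, Mo, 18, Uma), (32, Hal, Fay, 12, Cal)}
π_{aname, mid2} gives {(Eve, 15), (Eve, 18), (Eve, 19), (Hal, 12), (Hal, 32)} (3 duplicate(s) eliminated).

{(Eve, 15), (Eve, 18), (Eve, 19), (Hal, 12), (Hal, 32)}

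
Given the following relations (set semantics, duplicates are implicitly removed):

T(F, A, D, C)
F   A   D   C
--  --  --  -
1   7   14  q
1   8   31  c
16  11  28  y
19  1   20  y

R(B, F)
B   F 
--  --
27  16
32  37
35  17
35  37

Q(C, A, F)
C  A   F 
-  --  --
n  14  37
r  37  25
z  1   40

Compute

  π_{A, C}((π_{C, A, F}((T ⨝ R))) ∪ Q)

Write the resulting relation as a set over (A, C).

{(1, z), (11, y), (14, n), (37, r)}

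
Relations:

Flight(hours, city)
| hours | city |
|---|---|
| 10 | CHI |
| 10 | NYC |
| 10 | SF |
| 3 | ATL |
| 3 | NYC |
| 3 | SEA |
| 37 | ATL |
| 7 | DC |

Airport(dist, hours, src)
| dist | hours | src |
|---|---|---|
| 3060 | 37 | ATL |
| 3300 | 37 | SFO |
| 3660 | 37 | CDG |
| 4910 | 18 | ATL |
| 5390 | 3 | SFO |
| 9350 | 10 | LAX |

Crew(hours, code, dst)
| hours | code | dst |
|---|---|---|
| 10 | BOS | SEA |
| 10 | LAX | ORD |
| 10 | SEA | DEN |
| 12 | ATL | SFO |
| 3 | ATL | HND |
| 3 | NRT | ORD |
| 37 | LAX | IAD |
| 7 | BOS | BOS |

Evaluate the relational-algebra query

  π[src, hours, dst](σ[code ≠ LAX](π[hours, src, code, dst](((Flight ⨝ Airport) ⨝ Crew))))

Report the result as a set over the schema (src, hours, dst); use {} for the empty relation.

Flight ⋈ Airport (natural join on hours): {(10, CHI, 9350, LAX), (10, NYC, 9350, LAX), (10, SF, 9350, LAX), (3, ATL, 5390, SFO), (3, NYC, 5390, SFO), (3, SEA, 5390, SFO), (37, ATL, 3060, ATL), (37, ATL, 3300, SFO), (37, ATL, 3660, CDG)}
(Flight ⨝ Airport) ⋈ Crew (natural join on hours): {(10, CHI, 9350, LAX, BOS, SEA), (10, CHI, 9350, LAX, LAX, ORD), (10, CHI, 9350, LAX, SEA, DEN), (10, NYC, 9350, LAX, BOS, SEA), (10, NYC, 9350, LAX, LAX, ORD), (10, NYC, 9350, LAX, SEA, DEN), (10, SF, 9350, LAX, BOS, SEA), (10, SF, 9350, LAX, LAX, ORD), (10, SF, 9350, LAX, SEA, DEN), (3, ATL, 5390, SFO, ATL, HND), (3, ATL, 5390, SFO, NRT, ORD), (3, NYC, 5390, SFO, ATL, HND), (3, NYC, 5390, SFO, NRT, ORD), (3, SEA, 5390, SFO, ATL, HND), (3, SEA, 5390, SFO, NRT, ORD), (37, ATL, 3060, ATL, LAX, IAD), (37, ATL, 3300, SFO, LAX, IAD), (37, ATL, 3660, CDG, LAX, IAD)}
Projecting to hours, src, code, dst (10 duplicate(s) eliminated): {(10, LAX, BOS, SEA), (10, LAX, LAX, ORD), (10, LAX, SEA, DEN), (3, SFO, ATL, HND), (3, SFO, NRT, ORD), (37, ATL, LAX, IAD), (37, CDG, LAX, IAD), (37, SFO, LAX, IAD)}
Filtering on code ≠ LAX leaves {(10, LAX, BOS, SEA), (10, LAX, SEA, DEN), (3, SFO, ATL, HND), (3, SFO, NRT, ORD)}.
Projecting to src, hours, dst: {(LAX, 10, DEN), (LAX, 10, SEA), (SFO, 3, HND), (SFO, 3, ORD)}

{(LAX, 10, DEN), (LAX, 10, SEA), (SFO, 3, HND), (SFO, 3, ORD)}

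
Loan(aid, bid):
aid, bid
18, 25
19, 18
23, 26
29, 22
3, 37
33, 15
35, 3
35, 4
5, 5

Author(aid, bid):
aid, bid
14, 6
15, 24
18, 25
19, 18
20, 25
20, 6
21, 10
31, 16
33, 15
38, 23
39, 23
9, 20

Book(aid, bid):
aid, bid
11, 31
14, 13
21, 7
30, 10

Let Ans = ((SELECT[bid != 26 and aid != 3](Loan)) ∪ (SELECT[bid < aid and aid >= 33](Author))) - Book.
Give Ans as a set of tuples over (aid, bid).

Apply σ_{bid != 26 and aid != 3}; surviving tuples: {(18, 25), (19, 18), (29, 22), (33, 15), (35, 3), (35, 4), (5, 5)}
Apply σ_{bid < aid and aid >= 33}; surviving tuples: {(33, 15), (38, 23), (39, 23)}
Taking the union: {(18, 25), (19, 18), (29, 22), (33, 15), (35, 3), (35, 4), (38, 23), (39, 23), (5, 5)}
Taking the difference: {(18, 25), (19, 18), (29, 22), (33, 15), (35, 3), (35, 4), (38, 23), (39, 23), (5, 5)}

{(18, 25), (19, 18), (29, 22), (33, 15), (35, 3), (35, 4), (38, 23), (39, 23), (5, 5)}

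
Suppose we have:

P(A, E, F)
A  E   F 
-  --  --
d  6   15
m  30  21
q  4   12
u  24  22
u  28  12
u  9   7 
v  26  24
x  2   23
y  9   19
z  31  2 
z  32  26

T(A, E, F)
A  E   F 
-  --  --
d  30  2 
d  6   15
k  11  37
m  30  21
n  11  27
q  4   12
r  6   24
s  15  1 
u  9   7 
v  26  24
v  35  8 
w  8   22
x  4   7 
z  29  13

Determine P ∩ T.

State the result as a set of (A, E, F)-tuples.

{(d, 6, 15), (m, 30, 21), (q, 4, 12), (u, 9, 7), (v, 26, 24)}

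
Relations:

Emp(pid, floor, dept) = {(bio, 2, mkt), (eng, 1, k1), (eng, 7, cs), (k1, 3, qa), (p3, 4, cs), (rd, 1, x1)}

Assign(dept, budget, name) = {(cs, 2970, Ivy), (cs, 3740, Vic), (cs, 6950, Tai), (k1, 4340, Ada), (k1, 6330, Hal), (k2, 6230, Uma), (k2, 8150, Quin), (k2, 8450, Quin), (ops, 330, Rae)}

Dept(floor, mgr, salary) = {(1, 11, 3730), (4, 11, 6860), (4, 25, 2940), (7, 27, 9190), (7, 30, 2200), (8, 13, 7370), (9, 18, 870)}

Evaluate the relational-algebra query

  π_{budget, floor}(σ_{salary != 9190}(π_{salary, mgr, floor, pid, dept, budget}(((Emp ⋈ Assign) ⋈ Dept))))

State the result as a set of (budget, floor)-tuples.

{(2970, 4), (2970, 7), (3740, 4), (3740, 7), (4340, 1), (6330, 1), (6950, 4), (6950, 7)}

Natural join on dept: {(eng, 1, k1, 4340, Ada), (eng, 1, k1, 6330, Hal), (eng, 7, cs, 2970, Ivy), (eng, 7, cs, 3740, Vic), (eng, 7, cs, 6950, Tai), (p3, 4, cs, 2970, Ivy), (p3, 4, cs, 3740, Vic), (p3, 4, cs, 6950, Tai)}
Natural join on floor: {(eng, 1, k1, 4340, Ada, 11, 3730), (eng, 1, k1, 6330, Hal, 11, 3730), (eng, 7, cs, 2970, Ivy, 27, 9190), (eng, 7, cs, 2970, Ivy, 30, 2200), (eng, 7, cs, 3740, Vic, 27, 9190), (eng, 7, cs, 3740, Vic, 30, 2200), (eng, 7, cs, 6950, Tai, 27, 9190), (eng, 7, cs, 6950, Tai, 30, 2200), (p3, 4, cs, 2970, Ivy, 11, 6860), (p3, 4, cs, 2970, Ivy, 25, 2940), (p3, 4, cs, 3740, Vic, 11, 6860), (p3, 4, cs, 3740, Vic, 25, 2940), (p3, 4, cs, 6950, Tai, 11, 6860), (p3, 4, cs, 6950, Tai, 25, 2940)}
π_{salary, mgr, floor, pid, dept, budget} gives {(2200, 30, 7, eng, cs, 2970), (2200, 30, 7, eng, cs, 3740), (2200, 30, 7, eng, cs, 6950), (2940, 25, 4, p3, cs, 2970), (2940, 25, 4, p3, cs, 3740), (2940, 25, 4, p3, cs, 6950), (3730, 11, 1, eng, k1, 4340), (3730, 11, 1, eng, k1, 6330), (6860, 11, 4, p3, cs, 2970), (6860, 11, 4, p3, cs, 3740), (6860, 11, 4, p3, cs, 6950), (9190, 27, 7, eng, cs, 2970), (9190, 27, 7, eng, cs, 3740), (9190, 27, 7, eng, cs, 6950)}.
Selection salary != 9190: {(2200, 30, 7, eng, cs, 2970), (2200, 30, 7, eng, cs, 3740), (2200, 30, 7, eng, cs, 6950), (2940, 25, 4, p3, cs, 2970), (2940, 25, 4, p3, cs, 3740), (2940, 25, 4, p3, cs, 6950), (3730, 11, 1, eng, k1, 4340), (3730, 11, 1, eng, k1, 6330), (6860, 11, 4, p3, cs, 2970), (6860, 11, 4, p3, cs, 3740), (6860, 11, 4, p3, cs, 6950)}
π_{budget, floor} gives {(2970, 4), (2970, 7), (3740, 4), (3740, 7), (4340, 1), (6330, 1), (6950, 4), (6950, 7)} (3 duplicate(s) eliminated).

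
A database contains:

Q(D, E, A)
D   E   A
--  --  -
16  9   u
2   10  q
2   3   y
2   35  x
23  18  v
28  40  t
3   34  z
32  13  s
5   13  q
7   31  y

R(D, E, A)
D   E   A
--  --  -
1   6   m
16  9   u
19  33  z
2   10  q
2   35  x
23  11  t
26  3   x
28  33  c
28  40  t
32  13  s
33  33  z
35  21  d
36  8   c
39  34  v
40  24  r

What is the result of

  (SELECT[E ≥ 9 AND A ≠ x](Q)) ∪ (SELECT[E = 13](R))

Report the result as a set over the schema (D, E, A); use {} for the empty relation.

{(16, 9, u), (2, 10, q), (23, 18, v), (28, 40, t), (3, 34, z), (32, 13, s), (5, 13, q), (7, 31, y)}

Filtering on E ≥ 9 AND A ≠ x leaves {(16, 9, u), (2, 10, q), (23, 18, v), (28, 40, t), (3, 34, z), (32, 13, s), (5, 13, q), (7, 31, y)}.
Filtering on E = 13 leaves {(32, 13, s)}.
Taking the union: {(16, 9, u), (2, 10, q), (23, 18, v), (28, 40, t), (3, 34, z), (32, 13, s), (5, 13, q), (7, 31, y)}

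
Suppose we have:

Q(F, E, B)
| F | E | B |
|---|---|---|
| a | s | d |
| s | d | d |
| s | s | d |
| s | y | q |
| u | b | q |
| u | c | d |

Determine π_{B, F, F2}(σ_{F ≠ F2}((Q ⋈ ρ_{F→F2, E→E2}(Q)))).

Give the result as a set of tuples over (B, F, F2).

{(d, a, s), (d, a, u), (d, s, a), (d, s, u), (d, u, a), (d, u, s), (q, s, u), (q, u, s)}

ρ[F→F2, E→E2]: schema becomes (F2, E2, B); tuples unchanged.
Joining Q and ρ_{F→F2, E→E2}(Q) on B yields {(a, s, d, a, s), (a, s, d, s, d), (a, s, d, s, s), (a, s, d, u, c), (s, d, d, a, s), (s, d, d, s, d), (s, d, d, s, s), (s, d, d, u, c), (s, s, d, a, s), (s, s, d, s, d), (s, s, d, s, s), (s, s, d, u, c), (s, y, q, s, y), (s, y, q, u, b), (u, b, q, s, y), (u, b, q, u, b), (u, c, d, a, s), (u, c, d, s, d), (u, c, d, s, s), (u, c, d, u, c)}.
Apply σ_{F ≠ F2}; surviving tuples: {(a, s, d, s, d), (a, s, d, s, s), (a, s, d, u, c), (s, d, d, a, s), (s, d, d, u, c), (s, s, d, a, s), (s, s, d, u, c), (s, y, q, u, b), (u, b, q, s, y), (u, c, d, a, s), (u, c, d, s, d), (u, c, d, s, s)}
π_{B, F, F2} gives {(d, a, s), (d, a, u), (d, s, a), (d, s, u), (d, u, a), (d, u, s), (q, s, u), (q, u, s)} (4 duplicate(s) eliminated).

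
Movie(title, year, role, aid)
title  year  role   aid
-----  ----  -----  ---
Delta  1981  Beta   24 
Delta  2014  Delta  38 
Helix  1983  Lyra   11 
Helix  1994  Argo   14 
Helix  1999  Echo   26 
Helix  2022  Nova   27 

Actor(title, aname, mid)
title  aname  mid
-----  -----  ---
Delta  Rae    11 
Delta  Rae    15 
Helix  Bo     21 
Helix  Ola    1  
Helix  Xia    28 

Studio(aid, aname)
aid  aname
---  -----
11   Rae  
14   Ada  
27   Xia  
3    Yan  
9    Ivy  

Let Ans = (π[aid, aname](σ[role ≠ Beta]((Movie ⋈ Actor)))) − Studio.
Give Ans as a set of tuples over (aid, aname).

Natural join on title: {(Delta, 1981, Beta, 24, Rae, 11), (Delta, 1981, Beta, 24, Rae, 15), (Delta, 2014, Delta, 38, Rae, 11), (Delta, 2014, Delta, 38, Rae, 15), (Helix, 1983, Lyra, 11, Bo, 21), (Helix, 1983, Lyra, 11, Ola, 1), (Helix, 1983, Lyra, 11, Xia, 28), (Helix, 1994, Argo, 14, Bo, 21), (Helix, 1994, Argo, 14, Ola, 1), (Helix, 1994, Argo, 14, Xia, 28), (Helix, 1999, Echo, 26, Bo, 21), (Helix, 1999, Echo, 26, Ola, 1), (Helix, 1999, Echo, 26, Xia, 28), (Helix, 2022, Nova, 27, Bo, 21), (Helix, 2022, Nova, 27, Ola, 1), (Helix, 2022, Nova, 27, Xia, 28)}
σ[role ≠ Beta]: keep tuples satisfying role ≠ Beta → {(Delta, 2014, Delta, 38, Rae, 11), (Delta, 2014, Delta, 38, Rae, 15), (Helix, 1983, Lyra, 11, Bo, 21), (Helix, 1983, Lyra, 11, Ola, 1), (Helix, 1983, Lyra, 11, Xia, 28), (Helix, 1994, Argo, 14, Bo, 21), (Helix, 1994, Argo, 14, Ola, 1), (Helix, 1994, Argo, 14, Xia, 28), (Helix, 1999, Echo, 26, Bo, 21), (Helix, 1999, Echo, 26, Ola, 1), (Helix, 1999, Echo, 26, Xia, 28), (Helix, 2022, Nova, 27, Bo, 21), (Helix, 2022, Nova, 27, Ola, 1), (Helix, 2022, Nova, 27, Xia, 28)}
Projecting to aid, aname (1 duplicate(s) eliminated): {(11, Bo), (11, Ola), (11, Xia), (14, Bo), (14, Ola), (14, Xia), (26, Bo), (26, Ola), (26, Xia), (27, Bo), (27, Ola), (27, Xia), (38, Rae)}
Set difference of the two operands is {(11, Bo), (11, Ola), (11, Xia), (14, Bo), (14, Ola), (14, Xia), (26, Bo), (26, Ola), (26, Xia), (27, Bo), (27, Ola), (38, Rae)}.

{(11, Bo), (11, Ola), (11, Xia), (14, Bo), (14, Ola), (14, Xia), (26, Bo), (26, Ola), (26, Xia), (27, Bo), (27, Ola), (38, Rae)}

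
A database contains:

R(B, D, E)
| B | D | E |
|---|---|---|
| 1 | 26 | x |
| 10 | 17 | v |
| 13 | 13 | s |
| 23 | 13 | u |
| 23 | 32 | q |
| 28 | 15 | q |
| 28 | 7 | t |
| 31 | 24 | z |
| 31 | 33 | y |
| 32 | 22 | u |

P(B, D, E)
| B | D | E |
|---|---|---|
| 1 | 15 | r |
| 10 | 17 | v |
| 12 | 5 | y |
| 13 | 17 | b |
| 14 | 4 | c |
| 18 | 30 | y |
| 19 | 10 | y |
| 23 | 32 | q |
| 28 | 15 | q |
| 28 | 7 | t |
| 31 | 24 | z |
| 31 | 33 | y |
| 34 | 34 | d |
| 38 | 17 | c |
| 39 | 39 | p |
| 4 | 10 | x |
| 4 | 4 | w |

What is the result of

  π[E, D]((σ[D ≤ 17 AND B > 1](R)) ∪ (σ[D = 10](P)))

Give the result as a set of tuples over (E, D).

{(q, 15), (s, 13), (t, 7), (u, 13), (v, 17), (x, 10), (y, 10)}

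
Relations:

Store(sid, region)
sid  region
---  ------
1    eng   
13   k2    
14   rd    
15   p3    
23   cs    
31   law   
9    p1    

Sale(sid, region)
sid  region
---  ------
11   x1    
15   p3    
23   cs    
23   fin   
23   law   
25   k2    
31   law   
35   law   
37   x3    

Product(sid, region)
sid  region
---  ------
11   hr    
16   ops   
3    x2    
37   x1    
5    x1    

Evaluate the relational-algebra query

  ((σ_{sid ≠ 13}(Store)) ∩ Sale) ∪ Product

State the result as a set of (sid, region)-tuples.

{(11, hr), (15, p3), (16, ops), (23, cs), (3, x2), (31, law), (37, x1), (5, x1)}

Selection sid ≠ 13: {(1, eng), (14, rd), (15, p3), (23, cs), (31, law), (9, p1)}
Intersection: {(1, eng), (14, rd), (15, p3), (23, cs), (31, law), (9, p1)} with {(11, x1), (15, p3), (23, cs), (23, fin), (23, law), (25, k2), (31, law), (35, law), (37, x3)} → {(15, p3), (23, cs), (31, law)}
Union: {(15, p3), (23, cs), (31, law)} with {(11, hr), (16, ops), (3, x2), (37, x1), (5, x1)} → {(11, hr), (15, p3), (16, ops), (23, cs), (3, x2), (31, law), (37, x1), (5, x1)}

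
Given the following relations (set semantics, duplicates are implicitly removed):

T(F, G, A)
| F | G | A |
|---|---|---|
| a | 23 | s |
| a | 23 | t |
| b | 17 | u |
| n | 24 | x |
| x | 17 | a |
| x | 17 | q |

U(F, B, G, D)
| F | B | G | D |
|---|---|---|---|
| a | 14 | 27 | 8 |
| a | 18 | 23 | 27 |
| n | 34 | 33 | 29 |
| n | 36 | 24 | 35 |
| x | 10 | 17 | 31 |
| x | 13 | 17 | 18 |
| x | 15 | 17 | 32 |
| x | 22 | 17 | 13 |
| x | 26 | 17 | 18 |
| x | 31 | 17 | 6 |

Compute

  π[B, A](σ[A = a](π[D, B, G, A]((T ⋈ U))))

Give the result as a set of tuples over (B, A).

{(10, a), (13, a), (15, a), (22, a), (26, a), (31, a)}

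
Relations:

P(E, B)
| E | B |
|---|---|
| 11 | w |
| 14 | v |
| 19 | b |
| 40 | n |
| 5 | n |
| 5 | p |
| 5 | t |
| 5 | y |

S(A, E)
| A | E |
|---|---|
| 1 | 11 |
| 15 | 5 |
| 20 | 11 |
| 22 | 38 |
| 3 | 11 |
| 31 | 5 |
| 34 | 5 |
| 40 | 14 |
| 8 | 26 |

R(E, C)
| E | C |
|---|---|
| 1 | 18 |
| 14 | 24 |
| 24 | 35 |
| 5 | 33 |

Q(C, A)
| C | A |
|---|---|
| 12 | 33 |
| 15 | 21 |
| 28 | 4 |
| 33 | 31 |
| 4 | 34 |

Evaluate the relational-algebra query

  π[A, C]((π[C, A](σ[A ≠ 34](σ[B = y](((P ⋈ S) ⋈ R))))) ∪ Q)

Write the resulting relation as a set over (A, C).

{(15, 33), (21, 15), (31, 33), (33, 12), (34, 4), (4, 28)}

P ⋈ S (natural join on E): {(11, w, 1), (11, w, 20), (11, w, 3), (14, v, 40), (5, n, 15), (5, n, 31), (5, n, 34), (5, p, 15), (5, p, 31), (5, p, 34), (5, t, 15), (5, t, 31), (5, t, 34), (5, y, 15), (5, y, 31), (5, y, 34)}
(P ⋈ S) ⋈ R (natural join on E): {(14, v, 40, 24), (5, n, 15, 33), (5, n, 31, 33), (5, n, 34, 33), (5, p, 15, 33), (5, p, 31, 33), (5, p, 34, 33), (5, t, 15, 33), (5, t, 31, 33), (5, t, 34, 33), (5, y, 15, 33), (5, y, 31, 33), (5, y, 34, 33)}
Selection B = y: {(5, y, 15, 33), (5, y, 31, 33), (5, y, 34, 33)}
Selection A ≠ 34: {(5, y, 15, 33), (5, y, 31, 33)}
π[C, A]: project onto (C, A) → {(33, 15), (33, 31)}
Set union of the two operands is {(12, 33), (15, 21), (28, 4), (33, 15), (33, 31), (4, 34)}.
π[A, C]: project onto (A, C) → {(15, 33), (21, 15), (31, 33), (33, 12), (34, 4), (4, 28)}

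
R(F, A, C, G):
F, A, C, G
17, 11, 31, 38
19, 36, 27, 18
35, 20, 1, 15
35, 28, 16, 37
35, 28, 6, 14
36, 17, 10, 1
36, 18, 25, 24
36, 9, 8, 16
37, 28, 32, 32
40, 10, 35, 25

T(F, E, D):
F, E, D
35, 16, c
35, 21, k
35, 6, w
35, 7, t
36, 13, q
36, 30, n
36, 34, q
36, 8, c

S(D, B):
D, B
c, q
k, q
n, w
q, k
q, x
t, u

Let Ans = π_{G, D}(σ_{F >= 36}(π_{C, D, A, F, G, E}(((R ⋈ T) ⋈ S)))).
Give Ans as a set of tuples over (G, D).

{(1, c), (1, n), (1, q), (16, c), (16, n), (16, q), (24, c), (24, n), (24, q)}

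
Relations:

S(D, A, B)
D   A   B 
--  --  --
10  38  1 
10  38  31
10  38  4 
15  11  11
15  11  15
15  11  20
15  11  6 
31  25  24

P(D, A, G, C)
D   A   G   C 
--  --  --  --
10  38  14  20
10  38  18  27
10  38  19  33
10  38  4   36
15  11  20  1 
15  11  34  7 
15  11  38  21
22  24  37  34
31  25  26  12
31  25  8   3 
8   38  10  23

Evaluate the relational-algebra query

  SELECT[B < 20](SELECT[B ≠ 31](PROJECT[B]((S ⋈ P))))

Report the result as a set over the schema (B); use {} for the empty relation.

{1, 11, 15, 4, 6}

S ⋈ P (natural join on D, A): {(10, 38, 1, 14, 20), (10, 38, 1, 18, 27), (10, 38, 1, 19, 33), (10, 38, 1, 4, 36), (10, 38, 31, 14, 20), (10, 38, 31, 18, 27), (10, 38, 31, 19, 33), (10, 38, 31, 4, 36), (10, 38, 4, 14, 20), (10, 38, 4, 18, 27), (10, 38, 4, 19, 33), (10, 38, 4, 4, 36), (15, 11, 11, 20, 1), (15, 11, 11, 34, 7), (15, 11, 11, 38, 21), (15, 11, 15, 20, 1), (15, 11, 15, 34, 7), (15, 11, 15, 38, 21), (15, 11, 20, 20, 1), (15, 11, 20, 34, 7), (15, 11, 20, 38, 21), (15, 11, 6, 20, 1), (15, 11, 6, 34, 7), (15, 11, 6, 38, 21), (31, 25, 24, 26, 12), (31, 25, 24, 8, 3)}
π_{B} gives {1, 11, 15, 20, 24, 31, 4, 6} (18 duplicate(s) eliminated).
σ[B ≠ 31]: keep tuples satisfying B ≠ 31 → {1, 11, 15, 20, 24, 4, 6}
σ[B < 20]: keep tuples satisfying B < 20 → {1, 11, 15, 4, 6}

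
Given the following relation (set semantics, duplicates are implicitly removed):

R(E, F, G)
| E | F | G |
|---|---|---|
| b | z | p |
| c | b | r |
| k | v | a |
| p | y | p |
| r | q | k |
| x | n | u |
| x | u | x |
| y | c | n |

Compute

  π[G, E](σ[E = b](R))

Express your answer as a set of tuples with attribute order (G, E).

Filtering on E = b leaves {(b, z, p)}.
Projecting to G, E: {(p, b)}

{(p, b)}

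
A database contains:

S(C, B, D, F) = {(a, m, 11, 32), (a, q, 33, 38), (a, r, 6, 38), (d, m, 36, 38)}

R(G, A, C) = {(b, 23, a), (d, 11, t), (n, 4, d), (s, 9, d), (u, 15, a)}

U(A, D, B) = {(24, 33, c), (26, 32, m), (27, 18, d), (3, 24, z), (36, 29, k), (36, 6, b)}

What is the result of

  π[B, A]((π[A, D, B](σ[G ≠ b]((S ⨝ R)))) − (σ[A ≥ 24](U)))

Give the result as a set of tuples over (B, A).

Joining S and R on C yields {(a, m, 11, 32, b, 23), (a, m, 11, 32, u, 15), (a, q, 33, 38, b, 23), (a, q, 33, 38, u, 15), (a, r, 6, 38, b, 23), (a, r, 6, 38, u, 15), (d, m, 36, 38, n, 4), (d, m, 36, 38, s, 9)}.
Apply σ_{G ≠ b}; surviving tuples: {(a, m, 11, 32, u, 15), (a, q, 33, 38, u, 15), (a, r, 6, 38, u, 15), (d, m, 36, 38, n, 4), (d, m, 36, 38, s, 9)}
π[A, D, B]: project onto (A, D, B) → {(15, 11, m), (15, 33, q), (15, 6, r), (4, 36, m), (9, 36, m)}
Apply σ_{A ≥ 24}; surviving tuples: {(24, 33, c), (26, 32, m), (27, 18, d), (36, 29, k), (36, 6, b)}
Difference: {(15, 11, m), (15, 33, q), (15, 6, r), (4, 36, m), (9, 36, m)} with {(24, 33, c), (26, 32, m), (27, 18, d), (36, 29, k), (36, 6, b)} → {(15, 11, m), (15, 33, q), (15, 6, r), (4, 36, m), (9, 36, m)}
π[B, A]: project onto (B, A) → {(m, 15), (m, 4), (m, 9), (q, 15), (r, 15)}

{(m, 15), (m, 4), (m, 9), (q, 15), (r, 15)}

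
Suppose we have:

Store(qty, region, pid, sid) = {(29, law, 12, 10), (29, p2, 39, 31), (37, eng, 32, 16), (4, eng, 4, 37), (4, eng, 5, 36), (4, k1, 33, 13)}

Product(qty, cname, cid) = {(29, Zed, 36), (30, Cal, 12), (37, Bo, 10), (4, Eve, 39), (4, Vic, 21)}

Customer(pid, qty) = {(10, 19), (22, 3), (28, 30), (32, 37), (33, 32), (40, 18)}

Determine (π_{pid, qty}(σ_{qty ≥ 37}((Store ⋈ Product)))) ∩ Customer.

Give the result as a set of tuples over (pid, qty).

Joining Store and Product on qty yields {(29, law, 12, 10, Zed, 36), (29, p2, 39, 31, Zed, 36), (37, eng, 32, 16, Bo, 10), (4, eng, 4, 37, Eve, 39), (4, eng, 4, 37, Vic, 21), (4, eng, 5, 36, Eve, 39), (4, eng, 5, 36, Vic, 21), (4, k1, 33, 13, Eve, 39), (4, k1, 33, 13, Vic, 21)}.
Apply σ_{qty ≥ 37}; surviving tuples: {(37, eng, 32, 16, Bo, 10)}
π[pid, qty]: project onto (pid, qty) → {(32, 37)}
Intersection: {(32, 37)} with {(10, 19), (22, 3), (28, 30), (32, 37), (33, 32), (40, 18)} → {(32, 37)}

{(32, 37)}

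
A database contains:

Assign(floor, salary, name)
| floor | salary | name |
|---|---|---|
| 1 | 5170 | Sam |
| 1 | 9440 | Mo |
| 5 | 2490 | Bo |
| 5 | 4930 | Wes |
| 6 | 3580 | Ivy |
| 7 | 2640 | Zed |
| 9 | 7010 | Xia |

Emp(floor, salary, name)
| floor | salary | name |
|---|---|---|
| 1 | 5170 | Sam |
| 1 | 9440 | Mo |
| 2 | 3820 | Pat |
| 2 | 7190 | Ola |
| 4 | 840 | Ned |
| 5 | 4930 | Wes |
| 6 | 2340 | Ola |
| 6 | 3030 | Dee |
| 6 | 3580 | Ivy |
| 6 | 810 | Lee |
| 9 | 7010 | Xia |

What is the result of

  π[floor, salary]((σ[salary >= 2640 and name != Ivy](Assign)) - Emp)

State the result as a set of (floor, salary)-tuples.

{(7, 2640)}

σ[salary >= 2640 and name != Ivy]: keep tuples satisfying salary >= 2640 and name != Ivy → {(1, 5170, Sam), (1, 9440, Mo), (5, 4930, Wes), (7, 2640, Zed), (9, 7010, Xia)}
Difference: {(1, 5170, Sam), (1, 9440, Mo), (5, 4930, Wes), (7, 2640, Zed), (9, 7010, Xia)} with {(1, 5170, Sam), (1, 9440, Mo), (2, 3820, Pat), (2, 7190, Ola), (4, 840, Ned), (5, 4930, Wes), (6, 2340, Ola), (6, 3030, Dee), (6, 3580, Ivy), (6, 810, Lee), (9, 7010, Xia)} → {(7, 2640, Zed)}
π_{floor, salary} gives {(7, 2640)}.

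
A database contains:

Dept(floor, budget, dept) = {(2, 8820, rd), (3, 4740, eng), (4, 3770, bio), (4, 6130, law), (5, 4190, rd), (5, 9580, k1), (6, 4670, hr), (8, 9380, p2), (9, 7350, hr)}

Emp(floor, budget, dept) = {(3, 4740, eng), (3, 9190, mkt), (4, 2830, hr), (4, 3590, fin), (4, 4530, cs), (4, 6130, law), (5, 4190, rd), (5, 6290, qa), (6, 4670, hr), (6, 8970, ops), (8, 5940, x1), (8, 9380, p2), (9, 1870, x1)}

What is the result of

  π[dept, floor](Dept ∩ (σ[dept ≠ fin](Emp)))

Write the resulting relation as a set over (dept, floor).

Selection dept ≠ fin: {(3, 4740, eng), (3, 9190, mkt), (4, 2830, hr), (4, 4530, cs), (4, 6130, law), (5, 4190, rd), (5, 6290, qa), (6, 4670, hr), (6, 8970, ops), (8, 5940, x1), (8, 9380, p2), (9, 1870, x1)}
Intersection: {(2, 8820, rd), (3, 4740, eng), (4, 3770, bio), (4, 6130, law), (5, 4190, rd), (5, 9580, k1), (6, 4670, hr), (8, 9380, p2), (9, 7350, hr)} with {(3, 4740, eng), (3, 9190, mkt), (4, 2830, hr), (4, 4530, cs), (4, 6130, law), (5, 4190, rd), (5, 6290, qa), (6, 4670, hr), (6, 8970, ops), (8, 5940, x1), (8, 9380, p2), (9, 1870, x1)} → {(3, 4740, eng), (4, 6130, law), (5, 4190, rd), (6, 4670, hr), (8, 9380, p2)}
Projecting to dept, floor: {(eng, 3), (hr, 6), (law, 4), (p2, 8), (rd, 5)}

{(eng, 3), (hr, 6), (law, 4), (p2, 8), (rd, 5)}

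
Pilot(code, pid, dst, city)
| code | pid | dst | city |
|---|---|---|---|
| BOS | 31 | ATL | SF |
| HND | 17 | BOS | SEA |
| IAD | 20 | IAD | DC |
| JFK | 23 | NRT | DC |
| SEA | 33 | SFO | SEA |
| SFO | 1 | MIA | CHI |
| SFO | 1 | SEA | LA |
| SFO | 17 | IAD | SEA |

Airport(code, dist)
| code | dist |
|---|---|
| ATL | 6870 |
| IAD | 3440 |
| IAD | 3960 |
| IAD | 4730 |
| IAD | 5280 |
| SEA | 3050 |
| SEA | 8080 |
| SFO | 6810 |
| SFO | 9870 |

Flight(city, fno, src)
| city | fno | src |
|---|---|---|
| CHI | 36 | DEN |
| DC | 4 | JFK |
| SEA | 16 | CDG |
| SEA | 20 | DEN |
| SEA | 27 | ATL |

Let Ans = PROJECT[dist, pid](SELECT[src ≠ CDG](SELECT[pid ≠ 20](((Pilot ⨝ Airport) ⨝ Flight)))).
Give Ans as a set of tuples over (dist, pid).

Pilot ⋈ Airport (natural join on code): {(IAD, 20, IAD, DC, 3440), (IAD, 20, IAD, DC, 3960), (IAD, 20, IAD, DC, 4730), (IAD, 20, IAD, DC, 5280), (SEA, 33, SFO, SEA, 3050), (SEA, 33, SFO, SEA, 8080), (SFO, 1, MIA, CHI, 6810), (SFO, 1, MIA, CHI, 9870), (SFO, 1, SEA, LA, 6810), (SFO, 1, SEA, LA, 9870), (SFO, 17, IAD, SEA, 6810), (SFO, 17, IAD, SEA, 9870)}
(Pilot ⨝ Airport) ⋈ Flight (natural join on city): {(IAD, 20, IAD, DC, 3440, 4, JFK), (IAD, 20, IAD, DC, 3960, 4, JFK), (IAD, 20, IAD, DC, 4730, 4, JFK), (IAD, 20, IAD, DC, 5280, 4, JFK), (SEA, 33, SFO, SEA, 3050, 16, CDG), (SEA, 33, SFO, SEA, 3050, 20, DEN), (SEA, 33, SFO, SEA, 3050, 27, ATL), (SEA, 33, SFO, SEA, 8080, 16, CDG), (SEA, 33, SFO, SEA, 8080, 20, DEN), (SEA, 33, SFO, SEA, 8080, 27, ATL), (SFO, 1, MIA, CHI, 6810, 36, DEN), (SFO, 1, MIA, CHI, 9870, 36, DEN), (SFO, 17, IAD, SEA, 6810, 16, CDG), (SFO, 17, IAD, SEA, 6810, 20, DEN), (SFO, 17, IAD, SEA, 6810, 27, ATL), (SFO, 17, IAD, SEA, 9870, 16, CDG), (SFO, 17, IAD, SEA, 9870, 20, DEN), (SFO, 17, IAD, SEA, 9870, 27, ATL)}
Filtering on pid ≠ 20 leaves {(SEA, 33, SFO, SEA, 3050, 16, CDG), (SEA, 33, SFO, SEA, 3050, 20, DEN), (SEA, 33, SFO, SEA, 3050, 27, ATL), (SEA, 33, SFO, SEA, 8080, 16, CDG), (SEA, 33, SFO, SEA, 8080, 20, DEN), (SEA, 33, SFO, SEA, 8080, 27, ATL), (SFO, 1, MIA, CHI, 6810, 36, DEN), (SFO, 1, MIA, CHI, 9870, 36, DEN), (SFO, 17, IAD, SEA, 6810, 16, CDG), (SFO, 17, IAD, SEA, 6810, 20, DEN), (SFO, 17, IAD, SEA, 6810, 27, ATL), (SFO, 17, IAD, SEA, 9870, 16, CDG), (SFO, 17, IAD, SEA, 9870, 20, DEN), (SFO, 17, IAD, SEA, 9870, 27, ATL)}.
Filtering on src ≠ CDG leaves {(SEA, 33, SFO, SEA, 3050, 20, DEN), (SEA, 33, SFO, SEA, 3050, 27, ATL), (SEA, 33, SFO, SEA, 8080, 20, DEN), (SEA, 33, SFO, SEA, 8080, 27, ATL), (SFO, 1, MIA, CHI, 6810, 36, DEN), (SFO, 1, MIA, CHI, 9870, 36, DEN), (SFO, 17, IAD, SEA, 6810, 20, DEN), (SFO, 17, IAD, SEA, 6810, 27, ATL), (SFO, 17, IAD, SEA, 9870, 20, DEN), (SFO, 17, IAD, SEA, 9870, 27, ATL)}.
Keep only column(s) dist, pid (4 duplicate(s) eliminated): {(3050, 33), (6810, 1), (6810, 17), (8080, 33), (9870, 1), (9870, 17)}

{(3050, 33), (6810, 1), (6810, 17), (8080, 33), (9870, 1), (9870, 17)}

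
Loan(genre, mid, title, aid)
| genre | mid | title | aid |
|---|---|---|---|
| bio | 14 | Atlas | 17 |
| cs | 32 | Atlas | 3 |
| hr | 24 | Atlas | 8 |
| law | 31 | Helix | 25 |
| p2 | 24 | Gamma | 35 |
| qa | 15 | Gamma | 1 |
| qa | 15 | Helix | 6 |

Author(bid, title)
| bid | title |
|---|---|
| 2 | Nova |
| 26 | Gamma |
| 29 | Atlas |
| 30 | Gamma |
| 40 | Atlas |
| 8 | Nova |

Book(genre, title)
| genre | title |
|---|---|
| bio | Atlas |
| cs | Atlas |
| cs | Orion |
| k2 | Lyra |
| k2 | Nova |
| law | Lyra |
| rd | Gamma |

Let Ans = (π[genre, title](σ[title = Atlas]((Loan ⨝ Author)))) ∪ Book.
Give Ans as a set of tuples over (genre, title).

{(bio, Atlas), (cs, Atlas), (cs, Orion), (hr, Atlas), (k2, Lyra), (k2, Nova), (law, Lyra), (rd, Gamma)}

Natural join on title: {(bio, 14, Atlas, 17, 29), (bio, 14, Atlas, 17, 40), (cs, 32, Atlas, 3, 29), (cs, 32, Atlas, 3, 40), (hr, 24, Atlas, 8, 29), (hr, 24, Atlas, 8, 40), (p2, 24, Gamma, 35, 26), (p2, 24, Gamma, 35, 30), (qa, 15, Gamma, 1, 26), (qa, 15, Gamma, 1, 30)}
σ[title = Atlas]: keep tuples satisfying title = Atlas → {(bio, 14, Atlas, 17, 29), (bio, 14, Atlas, 17, 40), (cs, 32, Atlas, 3, 29), (cs, 32, Atlas, 3, 40), (hr, 24, Atlas, 8, 29), (hr, 24, Atlas, 8, 40)}
π[genre, title]: project onto (genre, title) (3 duplicate(s) eliminated) → {(bio, Atlas), (cs, Atlas), (hr, Atlas)}
Taking the union: {(bio, Atlas), (cs, Atlas), (cs, Orion), (hr, Atlas), (k2, Lyra), (k2, Nova), (law, Lyra), (rd, Gamma)}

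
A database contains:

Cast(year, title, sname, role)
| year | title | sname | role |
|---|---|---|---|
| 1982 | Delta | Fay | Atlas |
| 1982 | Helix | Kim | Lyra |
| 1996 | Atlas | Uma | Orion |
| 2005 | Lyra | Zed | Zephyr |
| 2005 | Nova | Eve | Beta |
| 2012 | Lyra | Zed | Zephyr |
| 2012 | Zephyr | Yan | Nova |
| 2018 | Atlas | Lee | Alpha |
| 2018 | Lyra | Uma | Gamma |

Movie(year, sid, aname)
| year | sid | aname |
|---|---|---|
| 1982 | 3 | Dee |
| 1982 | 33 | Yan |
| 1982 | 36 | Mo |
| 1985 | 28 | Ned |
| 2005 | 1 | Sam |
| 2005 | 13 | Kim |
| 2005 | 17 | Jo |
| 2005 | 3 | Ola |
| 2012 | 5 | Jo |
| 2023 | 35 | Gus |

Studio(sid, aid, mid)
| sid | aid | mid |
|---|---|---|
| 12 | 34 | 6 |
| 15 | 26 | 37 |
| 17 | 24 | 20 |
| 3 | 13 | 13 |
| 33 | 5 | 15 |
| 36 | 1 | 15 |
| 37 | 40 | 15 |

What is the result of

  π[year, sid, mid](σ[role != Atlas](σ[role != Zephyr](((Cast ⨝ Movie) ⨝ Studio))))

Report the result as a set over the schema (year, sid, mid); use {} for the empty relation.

Joining Cast and Movie on year yields {(1982, Delta, Fay, Atlas, 3, Dee), (1982, Delta, Fay, Atlas, 33, Yan), (1982, Delta, Fay, Atlas, 36, Mo), (1982, Helix, Kim, Lyra, 3, Dee), (1982, Helix, Kim, Lyra, 33, Yan), (1982, Helix, Kim, Lyra, 36, Mo), (2005, Lyra, Zed, Zephyr, 1, Sam), (2005, Lyra, Zed, Zephyr, 13, Kim), (2005, Lyra, Zed, Zephyr, 17, Jo), (2005, Lyra, Zed, Zephyr, 3, Ola), (2005, Nova, Eve, Beta, 1, Sam), (2005, Nova, Eve, Beta, 13, Kim), (2005, Nova, Eve, Beta, 17, Jo), (2005, Nova, Eve, Beta, 3, Ola), (2012, Lyra, Zed, Zephyr, 5, Jo), (2012, Zephyr, Yan, Nova, 5, Jo)}.
Joining (Cast ⨝ Movie) and Studio on sid yields {(1982, Delta, Fay, Atlas, 3, Dee, 13, 13), (1982, Delta, Fay, Atlas, 33, Yan, 5, 15), (1982, Delta, Fay, Atlas, 36, Mo, 1, 15), (1982, Helix, Kim, Lyra, 3, Dee, 13, 13), (1982, Helix, Kim, Lyra, 33, Yan, 5, 15), (1982, Helix, Kim, Lyra, 36, Mo, 1, 15), (2005, Lyra, Zed, Zephyr, 17, Jo, 24, 20), (2005, Lyra, Zed, Zephyr, 3, Ola, 13, 13), (2005, Nova, Eve, Beta, 17, Jo, 24, 20), (2005, Nova, Eve, Beta, 3, Ola, 13, 13)}.
Apply σ_{role != Zephyr}; surviving tuples: {(1982, Delta, Fay, Atlas, 3, Dee, 13, 13), (1982, Delta, Fay, Atlas, 33, Yan, 5, 15), (1982, Delta, Fay, Atlas, 36, Mo, 1, 15), (1982, Helix, Kim, Lyra, 3, Dee, 13, 13), (1982, Helix, Kim, Lyra, 33, Yan, 5, 15), (1982, Helix, Kim, Lyra, 36, Mo, 1, 15), (2005, Nova, Eve, Beta, 17, Jo, 24, 20), (2005, Nova, Eve, Beta, 3, Ola, 13, 13)}
Apply σ_{role != Atlas}; surviving tuples: {(1982, Helix, Kim, Lyra, 3, Dee, 13, 13), (1982, Helix, Kim, Lyra, 33, Yan, 5, 15), (1982, Helix, Kim, Lyra, 36, Mo, 1, 15), (2005, Nova, Eve, Beta, 17, Jo, 24, 20), (2005, Nova, Eve, Beta, 3, Ola, 13, 13)}
Keep only column(s) year, sid, mid: {(1982, 3, 13), (1982, 33, 15), (1982, 36, 15), (2005, 17, 20), (2005, 3, 13)}

{(1982, 3, 13), (1982, 33, 15), (1982, 36, 15), (2005, 17, 20), (2005, 3, 13)}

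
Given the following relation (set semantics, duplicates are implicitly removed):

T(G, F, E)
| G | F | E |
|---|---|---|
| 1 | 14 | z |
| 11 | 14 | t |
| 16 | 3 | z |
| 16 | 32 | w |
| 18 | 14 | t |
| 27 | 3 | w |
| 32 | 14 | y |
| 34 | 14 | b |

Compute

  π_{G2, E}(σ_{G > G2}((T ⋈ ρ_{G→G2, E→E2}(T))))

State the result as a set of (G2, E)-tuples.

ρ[G→G2, E→E2]: schema becomes (G2, F, E2); tuples unchanged.
Natural join on F: {(1, 14, z, 1, z), (1, 14, z, 11, t), (1, 14, z, 18, t), (1, 14, z, 32, y), (1, 14, z, 34, b), (11, 14, t, 1, z), (11, 14, t, 11, t), (11, 14, t, 18, t), (11, 14, t, 32, y), (11, 14, t, 34, b), (16, 3, z, 16, z), (16, 3, z, 27, w), (16, 32, w, 16, w), (18, 14, t, 1, z), (18, 14, t, 11, t), (18, 14, t, 18, t), (18, 14, t, 32, y), (18, 14, t, 34, b), (27, 3, w, 16, z), (27, 3, w, 27, w), (32, 14, y, 1, z), (32, 14, y, 11, t), (32, 14, y, 18, t), (32, 14, y, 32, y), (32, 14, y, 34, b), (34, 14, b, 1, z), (34, 14, b, 11, t), (34, 14, b, 18, t), (34, 14, b, 32, y), (34, 14, b, 34, b)}
Selection G > G2: {(11, 14, t, 1, z), (18, 14, t, 1, z), (18, 14, t, 11, t), (27, 3, w, 16, z), (32, 14, y, 1, z), (32, 14, y, 11, t), (32, 14, y, 18, t), (34, 14, b, 1, z), (34, 14, b, 11, t), (34, 14, b, 18, t), (34, 14, b, 32, y)}
Keep only column(s) G2, E (1 duplicate(s) eliminated): {(1, b), (1, t), (1, y), (11, b), (11, t), (11, y), (16, w), (18, b), (18, y), (32, b)}

{(1, b), (1, t), (1, y), (11, b), (11, t), (11, y), (16, w), (18, b), (18, y), (32, b)}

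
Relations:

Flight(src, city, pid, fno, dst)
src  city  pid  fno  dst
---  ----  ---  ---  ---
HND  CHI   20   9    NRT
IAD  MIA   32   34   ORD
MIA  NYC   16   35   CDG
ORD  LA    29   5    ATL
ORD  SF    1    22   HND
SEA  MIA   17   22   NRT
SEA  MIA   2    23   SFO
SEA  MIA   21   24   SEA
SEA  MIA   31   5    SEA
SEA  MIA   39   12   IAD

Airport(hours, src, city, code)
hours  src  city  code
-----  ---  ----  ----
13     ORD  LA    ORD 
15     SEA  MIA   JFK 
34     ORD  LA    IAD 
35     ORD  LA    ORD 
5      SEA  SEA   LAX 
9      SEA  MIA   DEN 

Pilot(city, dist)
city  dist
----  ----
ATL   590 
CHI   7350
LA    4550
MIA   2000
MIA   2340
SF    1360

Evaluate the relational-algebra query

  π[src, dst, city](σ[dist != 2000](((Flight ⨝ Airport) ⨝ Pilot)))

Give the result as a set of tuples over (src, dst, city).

Joining Flight and Airport on src, city yields {(ORD, LA, 29, 5, ATL, 13, ORD), (ORD, LA, 29, 5, ATL, 34, IAD), (ORD, LA, 29, 5, ATL, 35, ORD), (SEA, MIA, 17, 22, NRT, 15, JFK), (SEA, MIA, 17, 22, NRT, 9, DEN), (SEA, MIA, 2, 23, SFO, 15, JFK), (SEA, MIA, 2, 23, SFO, 9, DEN), (SEA, MIA, 21, 24, SEA, 15, JFK), (SEA, MIA, 21, 24, SEA, 9, DEN), (SEA, MIA, 31, 5, SEA, 15, JFK), (SEA, MIA, 31, 5, SEA, 9, DEN), (SEA, MIA, 39, 12, IAD, 15, JFK), (SEA, MIA, 39, 12, IAD, 9, DEN)}.
Joining (Flight ⨝ Airport) and Pilot on city yields {(ORD, LA, 29, 5, ATL, 13, ORD, 4550), (ORD, LA, 29, 5, ATL, 34, IAD, 4550), (ORD, LA, 29, 5, ATL, 35, ORD, 4550), (SEA, MIA, 17, 22, NRT, 15, JFK, 2000), (SEA, MIA, 17, 22, NRT, 15, JFK, 2340), (SEA, MIA, 17, 22, NRT, 9, DEN, 2000), (SEA, MIA, 17, 22, NRT, 9, DEN, 2340), (SEA, MIA, 2, 23, SFO, 15, JFK, 2000), (SEA, MIA, 2, 23, SFO, 15, JFK, 2340), (SEA, MIA, 2, 23, SFO, 9, DEN, 2000), (SEA, MIA, 2, 23, SFO, 9, DEN, 2340), (SEA, MIA, 21, 24, SEA, 15, JFK, 2000), (SEA, MIA, 21, 24, SEA, 15, JFK, 2340), (SEA, MIA, 21, 24, SEA, 9, DEN, 2000), (SEA, MIA, 21, 24, SEA, 9, DEN, 2340), (SEA, MIA, 31, 5, SEA, 15, JFK, 2000), (SEA, MIA, 31, 5, SEA, 15, JFK, 2340), (SEA, MIA, 31, 5, SEA, 9, DEN, 2000), (SEA, MIA, 31, 5, SEA, 9, DEN, 2340), (SEA, MIA, 39, 12, IAD, 15, JFK, 2000), (SEA, MIA, 39, 12, IAD, 15, JFK, 2340), (SEA, MIA, 39, 12, IAD, 9, DEN, 2000), (SEA, MIA, 39, 12, IAD, 9, DEN, 2340)}.
Selection dist != 2000: {(ORD, LA, 29, 5, ATL, 13, ORD, 4550), (ORD, LA, 29, 5, ATL, 34, IAD, 4550), (ORD, LA, 29, 5, ATL, 35, ORD, 4550), (SEA, MIA, 17, 22, NRT, 15, JFK, 2340), (SEA, MIA, 17, 22, NRT, 9, DEN, 2340), (SEA, MIA, 2, 23, SFO, 15, JFK, 2340), (SEA, MIA, 2, 23, SFO, 9, DEN, 2340), (SEA, MIA, 21, 24, SEA, 15, JFK, 2340), (SEA, MIA, 21, 24, SEA, 9, DEN, 2340), (SEA, MIA, 31, 5, SEA, 15, JFK, 2340), (SEA, MIA, 31, 5, SEA, 9, DEN, 2340), (SEA, MIA, 39, 12, IAD, 15, JFK, 2340), (SEA, MIA, 39, 12, IAD, 9, DEN, 2340)}
π_{src, dst, city} gives {(ORD, ATL, LA), (SEA, IAD, MIA), (SEA, NRT, MIA), (SEA, SEA, MIA), (SEA, SFO, MIA)} (8 duplicate(s) eliminated).

{(ORD, ATL, LA), (SEA, IAD, MIA), (SEA, NRT, MIA), (SEA, SEA, MIA), (SEA, SFO, MIA)}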